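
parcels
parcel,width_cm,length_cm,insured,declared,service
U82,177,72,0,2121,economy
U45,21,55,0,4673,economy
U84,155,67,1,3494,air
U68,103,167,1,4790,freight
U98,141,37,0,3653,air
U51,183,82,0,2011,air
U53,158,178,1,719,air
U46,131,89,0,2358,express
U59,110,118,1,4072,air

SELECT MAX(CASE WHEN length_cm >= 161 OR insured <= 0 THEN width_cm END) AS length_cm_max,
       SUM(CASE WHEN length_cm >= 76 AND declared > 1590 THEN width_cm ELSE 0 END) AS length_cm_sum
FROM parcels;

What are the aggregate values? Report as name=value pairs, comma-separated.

length_cm_max=183, length_cm_sum=527

[length_cm_max: length_cm >= 161 OR insured <= 0]
parcel=U82: ✓ → 177
parcel=U45: ✓ → 21
parcel=U84: ✗
parcel=U68: ✓ → 103
parcel=U98: ✓ → 141
parcel=U51: ✓ → 183
parcel=U53: ✓ → 158
parcel=U46: ✓ → 131
parcel=U59: ✗
length_cm_max = MAX(177, 21, 103, 141, 183, 158, 131) = 183
—
[length_cm_sum: length_cm >= 76 AND declared > 1590]
parcel=U82: ✗
parcel=U45: ✗
parcel=U84: ✗
parcel=U68: ✓ → 103
parcel=U98: ✗
parcel=U51: ✓ → 183
parcel=U53: ✗
parcel=U46: ✓ → 131
parcel=U59: ✓ → 110
length_cm_sum = 103 + 183 + 131 + 110 = 527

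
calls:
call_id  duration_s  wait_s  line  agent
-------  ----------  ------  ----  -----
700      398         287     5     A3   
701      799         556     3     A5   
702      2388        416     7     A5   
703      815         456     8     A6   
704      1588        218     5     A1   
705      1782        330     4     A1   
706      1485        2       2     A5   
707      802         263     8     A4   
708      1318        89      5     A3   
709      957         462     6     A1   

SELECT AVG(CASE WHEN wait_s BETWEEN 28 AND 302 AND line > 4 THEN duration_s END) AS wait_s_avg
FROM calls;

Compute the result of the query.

call_id=700: ✓ → 398
call_id=701: ✗
call_id=702: ✗
call_id=703: ✗
call_id=704: ✓ → 1588
call_id=705: ✗
call_id=706: ✗
call_id=707: ✓ → 802
call_id=708: ✓ → 1318
call_id=709: ✗
wait_s_avg = (398 + 1588 + 802 + 1318) / 4 = 1026.5

1026.5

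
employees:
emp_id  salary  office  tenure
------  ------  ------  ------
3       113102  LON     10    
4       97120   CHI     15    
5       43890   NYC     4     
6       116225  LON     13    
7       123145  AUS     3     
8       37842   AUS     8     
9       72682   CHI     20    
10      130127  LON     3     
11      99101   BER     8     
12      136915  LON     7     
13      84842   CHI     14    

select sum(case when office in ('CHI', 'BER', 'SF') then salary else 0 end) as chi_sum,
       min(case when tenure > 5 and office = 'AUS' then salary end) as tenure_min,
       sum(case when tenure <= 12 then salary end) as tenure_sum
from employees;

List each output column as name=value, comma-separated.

chi_sum=353745, tenure_min=37842, tenure_sum=684122

[chi_sum: office in ('CHI', 'BER', 'SF')]
emp_id=3: ✗
emp_id=4: ✓ → 97120
emp_id=5: ✗
emp_id=6: ✗
emp_id=7: ✗
emp_id=8: ✗
emp_id=9: ✓ → 72682
emp_id=10: ✗
emp_id=11: ✓ → 99101
emp_id=12: ✗
emp_id=13: ✓ → 84842
chi_sum = 97120 + 72682 + 99101 + 84842 = 353745
—
[tenure_min: tenure > 5 and office = 'AUS']
emp_id=3: ✗
emp_id=4: ✗
emp_id=5: ✗
emp_id=6: ✗
emp_id=7: ✗
emp_id=8: ✓ → 37842
emp_id=9: ✗
emp_id=10: ✗
emp_id=11: ✗
emp_id=12: ✗
emp_id=13: ✗
tenure_min = MIN(37842) = 37842
—
[tenure_sum: tenure <= 12]
emp_id=3: ✓ → 113102
emp_id=4: ✗
emp_id=5: ✓ → 43890
emp_id=6: ✗
emp_id=7: ✓ → 123145
emp_id=8: ✓ → 37842
emp_id=9: ✗
emp_id=10: ✓ → 130127
emp_id=11: ✓ → 99101
emp_id=12: ✓ → 136915
emp_id=13: ✗
tenure_sum = 113102 + 43890 + 123145 + 37842 + 130127 + 99101 + 136915 = 684122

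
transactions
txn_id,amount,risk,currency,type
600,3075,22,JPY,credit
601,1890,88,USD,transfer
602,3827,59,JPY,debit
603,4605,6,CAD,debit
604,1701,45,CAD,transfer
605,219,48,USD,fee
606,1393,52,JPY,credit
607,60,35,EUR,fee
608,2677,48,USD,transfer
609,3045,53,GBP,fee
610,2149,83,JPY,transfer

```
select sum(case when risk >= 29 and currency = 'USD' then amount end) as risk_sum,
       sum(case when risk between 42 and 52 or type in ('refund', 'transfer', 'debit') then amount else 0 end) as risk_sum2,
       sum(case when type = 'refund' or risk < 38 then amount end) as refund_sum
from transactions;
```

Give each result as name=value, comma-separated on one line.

risk_sum=4786, risk_sum2=18461, refund_sum=7740

[risk_sum: risk >= 29 and currency = 'USD']
txn_id=600: ✗
txn_id=601: ✓ → 1890
txn_id=602: ✗
txn_id=603: ✗
txn_id=604: ✗
txn_id=605: ✓ → 219
txn_id=606: ✗
txn_id=607: ✗
txn_id=608: ✓ → 2677
txn_id=609: ✗
txn_id=610: ✗
risk_sum = 1890 + 219 + 2677 = 4786
—
[risk_sum2: risk between 42 and 52 or type in ('refund', 'transfer', 'debit')]
txn_id=600: ✗
txn_id=601: ✓ → 1890
txn_id=602: ✓ → 3827
txn_id=603: ✓ → 4605
txn_id=604: ✓ → 1701
txn_id=605: ✓ → 219
txn_id=606: ✓ → 1393
txn_id=607: ✗
txn_id=608: ✓ → 2677
txn_id=609: ✗
txn_id=610: ✓ → 2149
risk_sum2 = 1890 + 3827 + 4605 + 1701 + 219 + 1393 + 2677 + 2149 = 18461
—
[refund_sum: type = 'refund' or risk < 38]
txn_id=600: ✓ → 3075
txn_id=601: ✗
txn_id=602: ✗
txn_id=603: ✓ → 4605
txn_id=604: ✗
txn_id=605: ✗
txn_id=606: ✗
txn_id=607: ✓ → 60
txn_id=608: ✗
txn_id=609: ✗
txn_id=610: ✗
refund_sum = 3075 + 4605 + 60 = 7740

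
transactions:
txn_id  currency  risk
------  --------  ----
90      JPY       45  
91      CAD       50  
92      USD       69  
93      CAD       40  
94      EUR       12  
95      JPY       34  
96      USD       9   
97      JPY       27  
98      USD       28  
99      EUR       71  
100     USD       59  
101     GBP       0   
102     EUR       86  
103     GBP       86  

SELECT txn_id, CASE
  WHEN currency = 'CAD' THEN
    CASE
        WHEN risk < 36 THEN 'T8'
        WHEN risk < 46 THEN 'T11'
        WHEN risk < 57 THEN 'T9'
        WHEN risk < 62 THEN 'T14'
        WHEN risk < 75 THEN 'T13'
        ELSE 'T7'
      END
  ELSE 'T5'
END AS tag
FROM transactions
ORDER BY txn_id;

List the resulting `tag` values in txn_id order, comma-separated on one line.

T5, T9, T5, T11, T5, T5, T5, T5, T5, T5, T5, T5, T5, T5

txn_id=90: currency='JPY' → outer ELSE → T5
txn_id=91: currency='CAD' → inner[risk < 57] → T9
txn_id=92: currency='USD' → outer ELSE → T5
txn_id=93: currency='CAD' → inner[risk < 46] → T11
txn_id=94: currency='EUR' → outer ELSE → T5
txn_id=95: currency='JPY' → outer ELSE → T5
txn_id=96: currency='USD' → outer ELSE → T5
txn_id=97: currency='JPY' → outer ELSE → T5
txn_id=98: currency='USD' → outer ELSE → T5
txn_id=99: currency='EUR' → outer ELSE → T5
txn_id=100: currency='USD' → outer ELSE → T5
txn_id=101: currency='GBP' → outer ELSE → T5
txn_id=102: currency='EUR' → outer ELSE → T5
txn_id=103: currency='GBP' → outer ELSE → T5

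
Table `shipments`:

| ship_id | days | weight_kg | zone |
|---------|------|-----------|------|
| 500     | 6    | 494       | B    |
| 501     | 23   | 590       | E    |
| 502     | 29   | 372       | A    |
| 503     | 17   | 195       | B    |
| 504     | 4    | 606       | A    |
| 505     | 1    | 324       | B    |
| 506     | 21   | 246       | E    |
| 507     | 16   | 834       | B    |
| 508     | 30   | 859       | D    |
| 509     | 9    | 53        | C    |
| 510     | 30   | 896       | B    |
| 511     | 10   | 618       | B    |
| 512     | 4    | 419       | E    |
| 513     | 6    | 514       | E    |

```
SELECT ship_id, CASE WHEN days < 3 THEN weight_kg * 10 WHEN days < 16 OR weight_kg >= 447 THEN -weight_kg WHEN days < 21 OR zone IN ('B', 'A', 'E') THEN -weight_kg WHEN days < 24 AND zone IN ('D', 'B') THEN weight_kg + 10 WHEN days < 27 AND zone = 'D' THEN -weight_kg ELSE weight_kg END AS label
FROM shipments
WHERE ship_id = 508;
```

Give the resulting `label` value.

-859

ship_id = 508: days=30, weight_kg=859, zone=D.
days < 3 → false
days < 16 OR weight_kg >= 447 → true → -859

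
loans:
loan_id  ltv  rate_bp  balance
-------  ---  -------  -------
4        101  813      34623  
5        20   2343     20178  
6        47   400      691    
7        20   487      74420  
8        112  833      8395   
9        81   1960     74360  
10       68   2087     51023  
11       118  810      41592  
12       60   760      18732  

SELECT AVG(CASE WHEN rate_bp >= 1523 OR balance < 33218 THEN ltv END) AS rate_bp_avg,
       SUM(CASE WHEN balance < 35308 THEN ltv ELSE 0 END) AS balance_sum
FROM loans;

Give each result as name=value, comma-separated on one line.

[rate_bp_avg: rate_bp >= 1523 OR balance < 33218]
loan_id=4: ✗
loan_id=5: ✓ → 20
loan_id=6: ✓ → 47
loan_id=7: ✗
loan_id=8: ✓ → 112
loan_id=9: ✓ → 81
loan_id=10: ✓ → 68
loan_id=11: ✗
loan_id=12: ✓ → 60
rate_bp_avg = (20 + 47 + 112 + 81 + 68 + 60) / 6 = 64.6666666667
—
[balance_sum: balance < 35308]
loan_id=4: ✓ → 101
loan_id=5: ✓ → 20
loan_id=6: ✓ → 47
loan_id=7: ✗
loan_id=8: ✓ → 112
loan_id=9: ✗
loan_id=10: ✗
loan_id=11: ✗
loan_id=12: ✓ → 60
balance_sum = 101 + 20 + 47 + 112 + 60 = 340

rate_bp_avg=64.6666666667, balance_sum=340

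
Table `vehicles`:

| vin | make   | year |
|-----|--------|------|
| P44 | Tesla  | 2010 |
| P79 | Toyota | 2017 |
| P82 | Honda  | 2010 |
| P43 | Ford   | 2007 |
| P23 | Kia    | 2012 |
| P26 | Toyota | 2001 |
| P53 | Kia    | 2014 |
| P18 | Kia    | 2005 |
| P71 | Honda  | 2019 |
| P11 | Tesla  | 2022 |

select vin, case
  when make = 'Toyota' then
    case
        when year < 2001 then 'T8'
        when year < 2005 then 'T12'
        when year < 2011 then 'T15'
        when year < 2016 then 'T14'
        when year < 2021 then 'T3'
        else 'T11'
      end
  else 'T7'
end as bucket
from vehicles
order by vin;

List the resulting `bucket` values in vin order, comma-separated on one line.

T7, T7, T7, T12, T7, T7, T7, T7, T3, T7

vin=P11: make='Tesla' → outer ELSE → T7
vin=P18: make='Kia' → outer ELSE → T7
vin=P23: make='Kia' → outer ELSE → T7
vin=P26: make='Toyota' → inner[year < 2005] → T12
vin=P43: make='Ford' → outer ELSE → T7
vin=P44: make='Tesla' → outer ELSE → T7
vin=P53: make='Kia' → outer ELSE → T7
vin=P71: make='Honda' → outer ELSE → T7
vin=P79: make='Toyota' → inner[year < 2021] → T3
vin=P82: make='Honda' → outer ELSE → T7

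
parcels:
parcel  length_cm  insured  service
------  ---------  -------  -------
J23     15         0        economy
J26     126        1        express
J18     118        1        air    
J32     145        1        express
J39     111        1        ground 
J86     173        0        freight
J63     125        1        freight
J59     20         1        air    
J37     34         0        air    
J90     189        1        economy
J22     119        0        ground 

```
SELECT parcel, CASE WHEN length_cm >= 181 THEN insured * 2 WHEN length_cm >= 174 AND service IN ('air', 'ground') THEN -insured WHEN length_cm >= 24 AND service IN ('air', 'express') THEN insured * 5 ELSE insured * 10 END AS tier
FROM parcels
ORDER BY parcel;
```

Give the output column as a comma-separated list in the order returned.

parcel=J18: length_cm >= 24 AND service IN ('air', 'express') → 5
parcel=J22: ELSE → 0
parcel=J23: ELSE → 0
parcel=J26: length_cm >= 24 AND service IN ('air', 'express') → 5
parcel=J32: length_cm >= 24 AND service IN ('air', 'express') → 5
parcel=J37: length_cm >= 24 AND service IN ('air', 'express') → 0
parcel=J39: ELSE → 10
parcel=J59: ELSE → 10
parcel=J63: ELSE → 10
parcel=J86: ELSE → 0
parcel=J90: length_cm >= 181 → 2

5, 0, 0, 5, 5, 0, 10, 10, 10, 0, 2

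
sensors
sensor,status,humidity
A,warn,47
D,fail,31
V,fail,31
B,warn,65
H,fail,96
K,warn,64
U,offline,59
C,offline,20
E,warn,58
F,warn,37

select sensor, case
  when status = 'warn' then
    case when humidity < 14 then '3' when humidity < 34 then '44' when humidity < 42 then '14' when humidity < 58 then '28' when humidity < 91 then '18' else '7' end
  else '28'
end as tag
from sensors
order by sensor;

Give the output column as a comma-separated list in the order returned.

sensor=A: status='warn' → inner[humidity < 58] → 28
sensor=B: status='warn' → inner[humidity < 91] → 18
sensor=C: status='offline' → outer ELSE → 28
sensor=D: status='fail' → outer ELSE → 28
sensor=E: status='warn' → inner[humidity < 91] → 18
sensor=F: status='warn' → inner[humidity < 42] → 14
sensor=H: status='fail' → outer ELSE → 28
sensor=K: status='warn' → inner[humidity < 91] → 18
sensor=U: status='offline' → outer ELSE → 28
sensor=V: status='fail' → outer ELSE → 28

28, 18, 28, 28, 18, 14, 28, 18, 28, 28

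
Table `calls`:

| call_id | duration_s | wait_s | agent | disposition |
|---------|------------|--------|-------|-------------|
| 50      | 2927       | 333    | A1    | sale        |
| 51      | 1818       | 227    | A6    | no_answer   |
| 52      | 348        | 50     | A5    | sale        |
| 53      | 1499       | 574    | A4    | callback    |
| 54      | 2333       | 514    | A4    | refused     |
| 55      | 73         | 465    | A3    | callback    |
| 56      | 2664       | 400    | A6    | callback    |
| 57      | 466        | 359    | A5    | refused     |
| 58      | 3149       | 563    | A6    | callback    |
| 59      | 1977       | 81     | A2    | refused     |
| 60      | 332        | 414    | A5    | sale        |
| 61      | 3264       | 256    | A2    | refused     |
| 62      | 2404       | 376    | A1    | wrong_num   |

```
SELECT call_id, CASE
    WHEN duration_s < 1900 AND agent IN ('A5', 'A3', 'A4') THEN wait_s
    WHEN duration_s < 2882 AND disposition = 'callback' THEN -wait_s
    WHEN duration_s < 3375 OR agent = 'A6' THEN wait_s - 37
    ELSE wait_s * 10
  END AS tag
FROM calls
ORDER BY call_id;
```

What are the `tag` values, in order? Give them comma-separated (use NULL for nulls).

296, 190, 50, 574, 477, 465, -400, 359, 526, 44, 414, 219, 339

call_id=50: duration_s < 3375 OR agent = 'A6' → 296
call_id=51: duration_s < 3375 OR agent = 'A6' → 190
call_id=52: duration_s < 1900 AND agent IN ('A5', 'A3', 'A4') → 50
call_id=53: duration_s < 1900 AND agent IN ('A5', 'A3', 'A4') → 574
call_id=54: duration_s < 3375 OR agent = 'A6' → 477
call_id=55: duration_s < 1900 AND agent IN ('A5', 'A3', 'A4') → 465
call_id=56: duration_s < 2882 AND disposition = 'callback' → -400
call_id=57: duration_s < 1900 AND agent IN ('A5', 'A3', 'A4') → 359
call_id=58: duration_s < 3375 OR agent = 'A6' → 526
call_id=59: duration_s < 3375 OR agent = 'A6' → 44
call_id=60: duration_s < 1900 AND agent IN ('A5', 'A3', 'A4') → 414
call_id=61: duration_s < 3375 OR agent = 'A6' → 219
call_id=62: duration_s < 3375 OR agent = 'A6' → 339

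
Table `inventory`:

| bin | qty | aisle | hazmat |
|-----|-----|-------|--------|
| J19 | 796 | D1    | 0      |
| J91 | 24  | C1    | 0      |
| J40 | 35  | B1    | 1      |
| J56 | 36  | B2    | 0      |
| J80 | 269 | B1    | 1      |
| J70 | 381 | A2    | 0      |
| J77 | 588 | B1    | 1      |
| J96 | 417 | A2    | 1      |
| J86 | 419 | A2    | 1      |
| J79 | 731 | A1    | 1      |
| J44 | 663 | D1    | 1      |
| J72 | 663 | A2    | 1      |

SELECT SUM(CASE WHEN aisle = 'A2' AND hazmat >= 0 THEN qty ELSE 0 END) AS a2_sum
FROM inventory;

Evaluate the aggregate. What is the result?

1880

bin=J19: ✗
bin=J91: ✗
bin=J40: ✗
bin=J56: ✗
bin=J80: ✗
bin=J70: ✓ → 381
bin=J77: ✗
bin=J96: ✓ → 417
bin=J86: ✓ → 419
bin=J79: ✗
bin=J44: ✗
bin=J72: ✓ → 663
a2_sum = 381 + 417 + 419 + 663 = 1880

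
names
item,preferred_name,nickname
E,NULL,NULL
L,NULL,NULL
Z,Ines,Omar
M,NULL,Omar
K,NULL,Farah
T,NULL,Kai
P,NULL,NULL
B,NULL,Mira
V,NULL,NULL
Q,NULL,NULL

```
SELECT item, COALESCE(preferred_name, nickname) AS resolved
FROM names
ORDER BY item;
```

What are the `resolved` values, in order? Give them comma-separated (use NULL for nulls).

Mira, NULL, Farah, NULL, Omar, NULL, NULL, Kai, NULL, Ines

item=B: preferred_name=NULL, nickname=Mira → Mira
item=E: preferred_name=NULL, nickname=NULL (all NULL) → NULL
item=K: preferred_name=NULL, nickname=Farah → Farah
item=L: preferred_name=NULL, nickname=NULL (all NULL) → NULL
item=M: preferred_name=NULL, nickname=Omar → Omar
item=P: preferred_name=NULL, nickname=NULL (all NULL) → NULL
item=Q: preferred_name=NULL, nickname=NULL (all NULL) → NULL
item=T: preferred_name=NULL, nickname=Kai → Kai
item=V: preferred_name=NULL, nickname=NULL (all NULL) → NULL
item=Z: preferred_name=Ines → Ines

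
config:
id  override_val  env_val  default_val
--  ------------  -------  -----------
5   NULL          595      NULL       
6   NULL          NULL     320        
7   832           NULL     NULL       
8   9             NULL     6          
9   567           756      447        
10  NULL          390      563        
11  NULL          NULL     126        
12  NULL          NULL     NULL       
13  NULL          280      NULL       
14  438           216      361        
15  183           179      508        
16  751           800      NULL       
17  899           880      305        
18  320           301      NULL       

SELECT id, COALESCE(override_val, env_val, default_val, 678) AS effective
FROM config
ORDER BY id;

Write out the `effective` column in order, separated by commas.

595, 320, 832, 9, 567, 390, 126, 678, 280, 438, 183, 751, 899, 320

id=5: override_val=NULL, env_val=595 → 595
id=6: override_val=NULL, env_val=NULL, default_val=320 → 320
id=7: override_val=832 → 832
id=8: override_val=9 → 9
id=9: override_val=567 → 567
id=10: override_val=NULL, env_val=390 → 390
id=11: override_val=NULL, env_val=NULL, default_val=126 → 126
id=12: override_val=NULL, env_val=NULL, default_val=NULL, → literal 678 → 678
id=13: override_val=NULL, env_val=280 → 280
id=14: override_val=438 → 438
id=15: override_val=183 → 183
id=16: override_val=751 → 751
id=17: override_val=899 → 899
id=18: override_val=320 → 320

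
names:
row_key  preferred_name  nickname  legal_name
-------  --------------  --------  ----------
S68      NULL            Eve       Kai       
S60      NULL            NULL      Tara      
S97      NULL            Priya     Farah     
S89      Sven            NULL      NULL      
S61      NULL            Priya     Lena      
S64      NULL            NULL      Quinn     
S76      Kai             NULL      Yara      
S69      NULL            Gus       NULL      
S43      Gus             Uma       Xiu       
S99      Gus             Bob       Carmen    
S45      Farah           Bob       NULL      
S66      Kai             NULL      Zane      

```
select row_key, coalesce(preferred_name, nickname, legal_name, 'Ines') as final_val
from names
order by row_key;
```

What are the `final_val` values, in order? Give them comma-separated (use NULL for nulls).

row_key=S43: preferred_name=Gus → Gus
row_key=S45: preferred_name=Farah → Farah
row_key=S60: preferred_name=NULL, nickname=NULL, legal_name=Tara → Tara
row_key=S61: preferred_name=NULL, nickname=Priya → Priya
row_key=S64: preferred_name=NULL, nickname=NULL, legal_name=Quinn → Quinn
row_key=S66: preferred_name=Kai → Kai
row_key=S68: preferred_name=NULL, nickname=Eve → Eve
row_key=S69: preferred_name=NULL, nickname=Gus → Gus
row_key=S76: preferred_name=Kai → Kai
row_key=S89: preferred_name=Sven → Sven
row_key=S97: preferred_name=NULL, nickname=Priya → Priya
row_key=S99: preferred_name=Gus → Gus

Gus, Farah, Tara, Priya, Quinn, Kai, Eve, Gus, Kai, Sven, Priya, Gus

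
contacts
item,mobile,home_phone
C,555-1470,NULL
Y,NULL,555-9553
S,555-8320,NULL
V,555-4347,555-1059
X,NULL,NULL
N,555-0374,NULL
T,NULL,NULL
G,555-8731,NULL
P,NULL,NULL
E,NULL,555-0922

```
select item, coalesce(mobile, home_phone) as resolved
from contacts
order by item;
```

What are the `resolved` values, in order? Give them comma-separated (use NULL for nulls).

555-1470, 555-0922, 555-8731, 555-0374, NULL, 555-8320, NULL, 555-4347, NULL, 555-9553

item=C: mobile=555-1470 → 555-1470
item=E: mobile=NULL, home_phone=555-0922 → 555-0922
item=G: mobile=555-8731 → 555-8731
item=N: mobile=555-0374 → 555-0374
item=P: mobile=NULL, home_phone=NULL (all NULL) → NULL
item=S: mobile=555-8320 → 555-8320
item=T: mobile=NULL, home_phone=NULL (all NULL) → NULL
item=V: mobile=555-4347 → 555-4347
item=X: mobile=NULL, home_phone=NULL (all NULL) → NULL
item=Y: mobile=NULL, home_phone=555-9553 → 555-9553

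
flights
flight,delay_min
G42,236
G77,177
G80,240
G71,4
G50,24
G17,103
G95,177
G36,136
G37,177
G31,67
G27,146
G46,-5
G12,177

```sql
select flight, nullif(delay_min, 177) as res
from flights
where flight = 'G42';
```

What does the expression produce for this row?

236

flight = G42: delay_min=236.
delay_min=236 vs 177: differ → 236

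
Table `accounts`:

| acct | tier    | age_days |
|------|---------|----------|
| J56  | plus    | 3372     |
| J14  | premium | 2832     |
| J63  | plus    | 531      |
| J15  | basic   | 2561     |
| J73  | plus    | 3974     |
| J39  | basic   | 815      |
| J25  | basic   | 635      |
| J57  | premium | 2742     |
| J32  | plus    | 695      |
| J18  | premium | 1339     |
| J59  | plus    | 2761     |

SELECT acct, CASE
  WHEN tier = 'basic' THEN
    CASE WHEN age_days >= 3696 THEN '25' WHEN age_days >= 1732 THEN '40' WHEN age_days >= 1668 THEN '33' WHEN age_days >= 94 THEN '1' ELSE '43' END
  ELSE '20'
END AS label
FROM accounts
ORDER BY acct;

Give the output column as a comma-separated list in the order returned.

acct=J14: tier='premium' → outer ELSE → 20
acct=J15: tier='basic' → inner[age_days >= 1732] → 40
acct=J18: tier='premium' → outer ELSE → 20
acct=J25: tier='basic' → inner[age_days >= 94] → 1
acct=J32: tier='plus' → outer ELSE → 20
acct=J39: tier='basic' → inner[age_days >= 94] → 1
acct=J56: tier='plus' → outer ELSE → 20
acct=J57: tier='premium' → outer ELSE → 20
acct=J59: tier='plus' → outer ELSE → 20
acct=J63: tier='plus' → outer ELSE → 20
acct=J73: tier='plus' → outer ELSE → 20

20, 40, 20, 1, 20, 1, 20, 20, 20, 20, 20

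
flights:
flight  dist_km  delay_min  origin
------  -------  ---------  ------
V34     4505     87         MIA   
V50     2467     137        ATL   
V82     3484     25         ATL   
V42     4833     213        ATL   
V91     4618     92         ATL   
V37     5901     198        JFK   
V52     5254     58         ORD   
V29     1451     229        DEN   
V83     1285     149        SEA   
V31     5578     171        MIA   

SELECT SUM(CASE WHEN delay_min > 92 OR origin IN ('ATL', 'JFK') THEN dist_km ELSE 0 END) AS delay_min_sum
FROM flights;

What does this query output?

flight=V34: ✗
flight=V50: ✓ → 2467
flight=V82: ✓ → 3484
flight=V42: ✓ → 4833
flight=V91: ✓ → 4618
flight=V37: ✓ → 5901
flight=V52: ✗
flight=V29: ✓ → 1451
flight=V83: ✓ → 1285
flight=V31: ✓ → 5578
delay_min_sum = 2467 + 3484 + 4833 + 4618 + 5901 + 1451 + 1285 + 5578 = 29617

29617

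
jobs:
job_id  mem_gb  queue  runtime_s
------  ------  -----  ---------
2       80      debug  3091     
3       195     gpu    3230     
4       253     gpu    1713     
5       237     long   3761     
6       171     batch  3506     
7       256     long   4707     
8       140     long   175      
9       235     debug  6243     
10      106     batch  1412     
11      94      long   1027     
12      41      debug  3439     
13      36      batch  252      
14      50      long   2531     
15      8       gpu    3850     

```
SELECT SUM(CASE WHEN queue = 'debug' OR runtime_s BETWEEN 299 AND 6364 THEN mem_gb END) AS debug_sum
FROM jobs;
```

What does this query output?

job_id=2: ✓ → 80
job_id=3: ✓ → 195
job_id=4: ✓ → 253
job_id=5: ✓ → 237
job_id=6: ✓ → 171
job_id=7: ✓ → 256
job_id=8: ✗
job_id=9: ✓ → 235
job_id=10: ✓ → 106
job_id=11: ✓ → 94
job_id=12: ✓ → 41
job_id=13: ✗
job_id=14: ✓ → 50
job_id=15: ✓ → 8
debug_sum = 80 + 195 + 253 + 237 + 171 + 256 + 235 + 106 + 94 + 41 + 50 + 8 = 1726

1726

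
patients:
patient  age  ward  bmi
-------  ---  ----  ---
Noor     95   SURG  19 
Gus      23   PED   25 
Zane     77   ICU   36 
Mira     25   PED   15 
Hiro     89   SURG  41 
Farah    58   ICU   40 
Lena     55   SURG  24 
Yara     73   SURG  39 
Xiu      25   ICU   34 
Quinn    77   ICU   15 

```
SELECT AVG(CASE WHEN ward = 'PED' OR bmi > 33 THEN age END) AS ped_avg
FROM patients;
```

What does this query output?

patient=Noor: ✗
patient=Gus: ✓ → 23
patient=Zane: ✓ → 77
patient=Mira: ✓ → 25
patient=Hiro: ✓ → 89
patient=Farah: ✓ → 58
patient=Lena: ✗
patient=Yara: ✓ → 73
patient=Xiu: ✓ → 25
patient=Quinn: ✗
ped_avg = (23 + 77 + 25 + 89 + 58 + 73 + 25) / 7 = 52.8571428571

52.8571428571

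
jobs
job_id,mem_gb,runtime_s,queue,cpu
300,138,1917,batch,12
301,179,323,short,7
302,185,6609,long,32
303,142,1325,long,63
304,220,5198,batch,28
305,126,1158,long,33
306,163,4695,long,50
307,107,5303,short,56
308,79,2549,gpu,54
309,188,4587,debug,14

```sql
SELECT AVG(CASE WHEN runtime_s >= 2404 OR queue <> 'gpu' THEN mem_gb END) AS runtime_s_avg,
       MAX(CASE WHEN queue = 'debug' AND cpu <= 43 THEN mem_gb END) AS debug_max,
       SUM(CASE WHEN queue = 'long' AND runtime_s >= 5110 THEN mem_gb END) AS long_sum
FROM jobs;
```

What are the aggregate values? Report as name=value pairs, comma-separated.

[runtime_s_avg: runtime_s >= 2404 OR queue <> 'gpu']
job_id=300: ✓ → 138
job_id=301: ✓ → 179
job_id=302: ✓ → 185
job_id=303: ✓ → 142
job_id=304: ✓ → 220
job_id=305: ✓ → 126
job_id=306: ✓ → 163
job_id=307: ✓ → 107
job_id=308: ✓ → 79
job_id=309: ✓ → 188
runtime_s_avg = (138 + 179 + 185 + 142 + 220 + 126 + 163 + 107 + 79 + 188) / 10 = 152.7
—
[debug_max: queue = 'debug' AND cpu <= 43]
job_id=300: ✗
job_id=301: ✗
job_id=302: ✗
job_id=303: ✗
job_id=304: ✗
job_id=305: ✗
job_id=306: ✗
job_id=307: ✗
job_id=308: ✗
job_id=309: ✓ → 188
debug_max = MAX(188) = 188
—
[long_sum: queue = 'long' AND runtime_s >= 5110]
job_id=300: ✗
job_id=301: ✗
job_id=302: ✓ → 185
job_id=303: ✗
job_id=304: ✗
job_id=305: ✗
job_id=306: ✗
job_id=307: ✗
job_id=308: ✗
job_id=309: ✗
long_sum = 185

runtime_s_avg=152.7, debug_max=188, long_sum=185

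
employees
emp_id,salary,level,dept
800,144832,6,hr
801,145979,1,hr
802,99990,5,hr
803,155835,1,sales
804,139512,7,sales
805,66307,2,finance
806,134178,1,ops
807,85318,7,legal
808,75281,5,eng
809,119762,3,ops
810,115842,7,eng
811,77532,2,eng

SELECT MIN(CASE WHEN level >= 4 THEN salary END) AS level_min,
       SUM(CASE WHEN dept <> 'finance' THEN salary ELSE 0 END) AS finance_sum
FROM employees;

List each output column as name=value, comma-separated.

[level_min: level >= 4]
emp_id=800: ✓ → 144832
emp_id=801: ✗
emp_id=802: ✓ → 99990
emp_id=803: ✗
emp_id=804: ✓ → 139512
emp_id=805: ✗
emp_id=806: ✗
emp_id=807: ✓ → 85318
emp_id=808: ✓ → 75281
emp_id=809: ✗
emp_id=810: ✓ → 115842
emp_id=811: ✗
level_min = MIN(144832, 99990, 139512, 85318, 75281, 115842) = 75281
—
[finance_sum: dept <> 'finance']
emp_id=800: ✓ → 144832
emp_id=801: ✓ → 145979
emp_id=802: ✓ → 99990
emp_id=803: ✓ → 155835
emp_id=804: ✓ → 139512
emp_id=805: ✗
emp_id=806: ✓ → 134178
emp_id=807: ✓ → 85318
emp_id=808: ✓ → 75281
emp_id=809: ✓ → 119762
emp_id=810: ✓ → 115842
emp_id=811: ✓ → 77532
finance_sum = 144832 + 145979 + 99990 + 155835 + 139512 + 134178 + 85318 + 75281 + 119762 + 115842 + 77532 = 1294061

level_min=75281, finance_sum=1294061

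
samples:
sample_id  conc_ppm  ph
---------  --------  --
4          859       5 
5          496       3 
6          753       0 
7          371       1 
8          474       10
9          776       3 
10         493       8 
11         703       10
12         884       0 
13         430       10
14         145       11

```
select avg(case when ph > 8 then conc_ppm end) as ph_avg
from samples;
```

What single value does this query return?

438

sample_id=4: ✗
sample_id=5: ✗
sample_id=6: ✗
sample_id=7: ✗
sample_id=8: ✓ → 474
sample_id=9: ✗
sample_id=10: ✗
sample_id=11: ✓ → 703
sample_id=12: ✗
sample_id=13: ✓ → 430
sample_id=14: ✓ → 145
ph_avg = (474 + 703 + 430 + 145) / 4 = 438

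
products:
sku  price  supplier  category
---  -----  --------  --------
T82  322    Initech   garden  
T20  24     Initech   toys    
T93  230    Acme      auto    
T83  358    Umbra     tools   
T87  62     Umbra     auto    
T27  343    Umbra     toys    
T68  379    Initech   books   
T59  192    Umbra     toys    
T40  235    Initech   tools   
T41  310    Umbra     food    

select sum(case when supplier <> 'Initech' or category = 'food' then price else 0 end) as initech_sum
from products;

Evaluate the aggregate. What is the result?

sku=T82: ✗
sku=T20: ✗
sku=T93: ✓ → 230
sku=T83: ✓ → 358
sku=T87: ✓ → 62
sku=T27: ✓ → 343
sku=T68: ✗
sku=T59: ✓ → 192
sku=T40: ✗
sku=T41: ✓ → 310
initech_sum = 230 + 358 + 62 + 343 + 192 + 310 = 1495

1495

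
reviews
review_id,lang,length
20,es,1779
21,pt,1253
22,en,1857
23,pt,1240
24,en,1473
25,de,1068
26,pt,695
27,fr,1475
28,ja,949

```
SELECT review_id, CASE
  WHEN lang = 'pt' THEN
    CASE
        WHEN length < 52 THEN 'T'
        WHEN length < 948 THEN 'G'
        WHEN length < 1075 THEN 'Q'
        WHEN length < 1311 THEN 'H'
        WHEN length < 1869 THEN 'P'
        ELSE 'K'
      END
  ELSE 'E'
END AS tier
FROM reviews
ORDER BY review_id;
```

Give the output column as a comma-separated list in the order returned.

E, H, E, H, E, E, G, E, E

review_id=20: lang='es' → outer ELSE → E
review_id=21: lang='pt' → inner[length < 1311] → H
review_id=22: lang='en' → outer ELSE → E
review_id=23: lang='pt' → inner[length < 1311] → H
review_id=24: lang='en' → outer ELSE → E
review_id=25: lang='de' → outer ELSE → E
review_id=26: lang='pt' → inner[length < 948] → G
review_id=27: lang='fr' → outer ELSE → E
review_id=28: lang='ja' → outer ELSE → E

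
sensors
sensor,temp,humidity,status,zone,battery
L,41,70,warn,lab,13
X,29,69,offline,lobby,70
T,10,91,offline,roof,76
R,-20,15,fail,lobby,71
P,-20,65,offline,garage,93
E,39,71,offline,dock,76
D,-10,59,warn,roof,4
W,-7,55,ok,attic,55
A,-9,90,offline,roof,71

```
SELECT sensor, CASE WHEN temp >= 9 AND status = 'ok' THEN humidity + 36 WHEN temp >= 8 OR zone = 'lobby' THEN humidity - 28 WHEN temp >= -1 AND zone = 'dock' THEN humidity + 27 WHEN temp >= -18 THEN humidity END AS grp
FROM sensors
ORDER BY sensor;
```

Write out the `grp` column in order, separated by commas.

90, 59, 43, 42, NULL, -13, 63, 55, 41

sensor=A: temp >= -18 → 90
sensor=D: temp >= -18 → 59
sensor=E: temp >= 8 OR zone = 'lobby' → 43
sensor=L: temp >= 8 OR zone = 'lobby' → 42
sensor=P: (no match → NULL) → NULL
sensor=R: temp >= 8 OR zone = 'lobby' → -13
sensor=T: temp >= 8 OR zone = 'lobby' → 63
sensor=W: temp >= -18 → 55
sensor=X: temp >= 8 OR zone = 'lobby' → 41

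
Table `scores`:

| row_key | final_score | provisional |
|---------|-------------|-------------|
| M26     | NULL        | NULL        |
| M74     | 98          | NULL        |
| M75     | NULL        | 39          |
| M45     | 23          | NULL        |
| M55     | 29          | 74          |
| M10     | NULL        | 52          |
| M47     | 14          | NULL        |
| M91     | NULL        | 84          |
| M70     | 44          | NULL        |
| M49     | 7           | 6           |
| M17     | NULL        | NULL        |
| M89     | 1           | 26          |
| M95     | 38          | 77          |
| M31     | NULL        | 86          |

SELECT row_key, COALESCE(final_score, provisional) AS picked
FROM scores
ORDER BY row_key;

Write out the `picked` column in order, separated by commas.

row_key=M10: final_score=NULL, provisional=52 → 52
row_key=M17: final_score=NULL, provisional=NULL (all NULL) → NULL
row_key=M26: final_score=NULL, provisional=NULL (all NULL) → NULL
row_key=M31: final_score=NULL, provisional=86 → 86
row_key=M45: final_score=23 → 23
row_key=M47: final_score=14 → 14
row_key=M49: final_score=7 → 7
row_key=M55: final_score=29 → 29
row_key=M70: final_score=44 → 44
row_key=M74: final_score=98 → 98
row_key=M75: final_score=NULL, provisional=39 → 39
row_key=M89: final_score=1 → 1
row_key=M91: final_score=NULL, provisional=84 → 84
row_key=M95: final_score=38 → 38

52, NULL, NULL, 86, 23, 14, 7, 29, 44, 98, 39, 1, 84, 38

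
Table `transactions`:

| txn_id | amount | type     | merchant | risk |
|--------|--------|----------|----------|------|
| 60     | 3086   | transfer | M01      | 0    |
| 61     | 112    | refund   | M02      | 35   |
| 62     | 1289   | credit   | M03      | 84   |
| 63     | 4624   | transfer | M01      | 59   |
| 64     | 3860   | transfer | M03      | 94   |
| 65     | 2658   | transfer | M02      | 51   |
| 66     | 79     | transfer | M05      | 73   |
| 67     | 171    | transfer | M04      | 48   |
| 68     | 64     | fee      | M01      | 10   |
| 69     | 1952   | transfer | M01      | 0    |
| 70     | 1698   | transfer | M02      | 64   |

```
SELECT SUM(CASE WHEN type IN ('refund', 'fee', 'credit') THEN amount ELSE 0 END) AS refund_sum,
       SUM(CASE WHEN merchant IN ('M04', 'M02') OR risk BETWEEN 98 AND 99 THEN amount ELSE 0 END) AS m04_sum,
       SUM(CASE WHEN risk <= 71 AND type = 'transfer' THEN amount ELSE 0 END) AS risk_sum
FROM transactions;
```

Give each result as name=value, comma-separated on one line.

[refund_sum: type IN ('refund', 'fee', 'credit')]
txn_id=60: ✗
txn_id=61: ✓ → 112
txn_id=62: ✓ → 1289
txn_id=63: ✗
txn_id=64: ✗
txn_id=65: ✗
txn_id=66: ✗
txn_id=67: ✗
txn_id=68: ✓ → 64
txn_id=69: ✗
txn_id=70: ✗
refund_sum = 112 + 1289 + 64 = 1465
—
[m04_sum: merchant IN ('M04', 'M02') OR risk BETWEEN 98 AND 99]
txn_id=60: ✗
txn_id=61: ✓ → 112
txn_id=62: ✗
txn_id=63: ✗
txn_id=64: ✗
txn_id=65: ✓ → 2658
txn_id=66: ✗
txn_id=67: ✓ → 171
txn_id=68: ✗
txn_id=69: ✗
txn_id=70: ✓ → 1698
m04_sum = 112 + 2658 + 171 + 1698 = 4639
—
[risk_sum: risk <= 71 AND type = 'transfer']
txn_id=60: ✓ → 3086
txn_id=61: ✗
txn_id=62: ✗
txn_id=63: ✓ → 4624
txn_id=64: ✗
txn_id=65: ✓ → 2658
txn_id=66: ✗
txn_id=67: ✓ → 171
txn_id=68: ✗
txn_id=69: ✓ → 1952
txn_id=70: ✓ → 1698
risk_sum = 3086 + 4624 + 2658 + 171 + 1952 + 1698 = 14189

refund_sum=1465, m04_sum=4639, risk_sum=14189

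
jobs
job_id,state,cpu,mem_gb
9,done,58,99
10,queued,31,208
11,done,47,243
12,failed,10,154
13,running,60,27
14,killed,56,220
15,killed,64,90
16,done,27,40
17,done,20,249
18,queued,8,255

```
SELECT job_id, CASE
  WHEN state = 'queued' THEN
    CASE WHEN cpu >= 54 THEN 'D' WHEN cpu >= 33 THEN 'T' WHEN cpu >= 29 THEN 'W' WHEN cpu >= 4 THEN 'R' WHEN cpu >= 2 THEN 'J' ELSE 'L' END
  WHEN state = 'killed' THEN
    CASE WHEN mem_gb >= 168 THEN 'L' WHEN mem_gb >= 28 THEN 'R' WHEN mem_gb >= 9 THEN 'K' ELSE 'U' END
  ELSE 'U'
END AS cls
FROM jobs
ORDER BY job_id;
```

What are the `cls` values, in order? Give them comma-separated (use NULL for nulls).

job_id=9: state='done' → outer ELSE → U
job_id=10: state='queued' → inner[cpu >= 29] → W
job_id=11: state='done' → outer ELSE → U
job_id=12: state='failed' → outer ELSE → U
job_id=13: state='running' → outer ELSE → U
job_id=14: state='killed' → inner[mem_gb >= 168] → L
job_id=15: state='killed' → inner[mem_gb >= 28] → R
job_id=16: state='done' → outer ELSE → U
job_id=17: state='done' → outer ELSE → U
job_id=18: state='queued' → inner[cpu >= 4] → R

U, W, U, U, U, L, R, U, U, R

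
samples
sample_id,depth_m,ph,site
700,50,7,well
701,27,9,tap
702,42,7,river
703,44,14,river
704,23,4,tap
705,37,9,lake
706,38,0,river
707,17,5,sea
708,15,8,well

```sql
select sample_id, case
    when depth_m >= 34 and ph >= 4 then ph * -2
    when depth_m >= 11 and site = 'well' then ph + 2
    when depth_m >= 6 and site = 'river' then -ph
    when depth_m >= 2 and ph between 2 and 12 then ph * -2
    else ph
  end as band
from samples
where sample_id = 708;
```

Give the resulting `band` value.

sample_id = 708: depth_m=15, ph=8, site=well.
depth_m >= 34 and ph >= 4 → false
depth_m >= 11 and site = 'well' → true → 10

10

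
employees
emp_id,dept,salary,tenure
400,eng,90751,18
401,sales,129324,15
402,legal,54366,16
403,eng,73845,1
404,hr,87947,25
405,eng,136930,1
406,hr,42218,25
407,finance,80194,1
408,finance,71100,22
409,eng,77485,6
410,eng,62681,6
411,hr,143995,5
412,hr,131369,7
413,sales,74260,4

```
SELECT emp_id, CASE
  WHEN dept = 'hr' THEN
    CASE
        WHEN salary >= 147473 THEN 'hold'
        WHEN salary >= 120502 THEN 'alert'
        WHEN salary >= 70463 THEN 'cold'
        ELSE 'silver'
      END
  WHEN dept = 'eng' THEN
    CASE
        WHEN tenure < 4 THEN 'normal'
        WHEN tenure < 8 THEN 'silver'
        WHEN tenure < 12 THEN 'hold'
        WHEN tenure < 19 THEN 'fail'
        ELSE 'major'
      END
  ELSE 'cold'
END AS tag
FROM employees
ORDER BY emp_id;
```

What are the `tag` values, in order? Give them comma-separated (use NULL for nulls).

fail, cold, cold, normal, cold, normal, silver, cold, cold, silver, silver, alert, alert, cold

emp_id=400: dept='eng' → inner[tenure < 19] → fail
emp_id=401: dept='sales' → outer ELSE → cold
emp_id=402: dept='legal' → outer ELSE → cold
emp_id=403: dept='eng' → inner[tenure < 4] → normal
emp_id=404: dept='hr' → inner[salary >= 70463] → cold
emp_id=405: dept='eng' → inner[tenure < 4] → normal
emp_id=406: dept='hr' → inner[ELSE] → silver
emp_id=407: dept='finance' → outer ELSE → cold
emp_id=408: dept='finance' → outer ELSE → cold
emp_id=409: dept='eng' → inner[tenure < 8] → silver
emp_id=410: dept='eng' → inner[tenure < 8] → silver
emp_id=411: dept='hr' → inner[salary >= 120502] → alert
emp_id=412: dept='hr' → inner[salary >= 120502] → alert
emp_id=413: dept='sales' → outer ELSE → cold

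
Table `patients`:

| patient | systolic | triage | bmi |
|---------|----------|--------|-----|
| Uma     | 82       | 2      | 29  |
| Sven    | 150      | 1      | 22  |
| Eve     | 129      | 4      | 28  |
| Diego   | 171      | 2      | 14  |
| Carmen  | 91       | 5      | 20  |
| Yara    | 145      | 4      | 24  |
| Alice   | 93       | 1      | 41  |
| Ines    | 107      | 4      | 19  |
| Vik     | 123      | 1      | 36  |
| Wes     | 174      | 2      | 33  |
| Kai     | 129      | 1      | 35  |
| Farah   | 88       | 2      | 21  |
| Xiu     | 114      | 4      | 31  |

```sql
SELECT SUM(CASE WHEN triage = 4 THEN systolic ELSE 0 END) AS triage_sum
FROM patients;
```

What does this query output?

patient=Uma: ✗
patient=Sven: ✗
patient=Eve: ✓ → 129
patient=Diego: ✗
patient=Carmen: ✗
patient=Yara: ✓ → 145
patient=Alice: ✗
patient=Ines: ✓ → 107
patient=Vik: ✗
patient=Wes: ✗
patient=Kai: ✗
patient=Farah: ✗
patient=Xiu: ✓ → 114
triage_sum = 129 + 145 + 107 + 114 = 495

495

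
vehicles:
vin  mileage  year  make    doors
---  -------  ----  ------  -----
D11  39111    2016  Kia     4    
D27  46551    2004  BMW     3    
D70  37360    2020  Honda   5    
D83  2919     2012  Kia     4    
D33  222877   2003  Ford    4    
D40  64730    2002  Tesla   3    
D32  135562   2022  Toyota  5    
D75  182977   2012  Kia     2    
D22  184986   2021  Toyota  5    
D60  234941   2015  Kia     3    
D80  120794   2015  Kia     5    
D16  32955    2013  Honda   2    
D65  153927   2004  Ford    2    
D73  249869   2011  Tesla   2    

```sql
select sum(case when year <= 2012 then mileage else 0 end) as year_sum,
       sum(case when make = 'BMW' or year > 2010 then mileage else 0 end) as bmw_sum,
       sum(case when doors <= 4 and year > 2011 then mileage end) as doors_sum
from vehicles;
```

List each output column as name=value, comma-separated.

year_sum=923850, bmw_sum=1268025, doors_sum=492903

[year_sum: year <= 2012]
vin=D11: ✗
vin=D27: ✓ → 46551
vin=D70: ✗
vin=D83: ✓ → 2919
vin=D33: ✓ → 222877
vin=D40: ✓ → 64730
vin=D32: ✗
vin=D75: ✓ → 182977
vin=D22: ✗
vin=D60: ✗
vin=D80: ✗
vin=D16: ✗
vin=D65: ✓ → 153927
vin=D73: ✓ → 249869
year_sum = 46551 + 2919 + 222877 + 64730 + 182977 + 153927 + 249869 = 923850
—
[bmw_sum: make = 'BMW' or year > 2010]
vin=D11: ✓ → 39111
vin=D27: ✓ → 46551
vin=D70: ✓ → 37360
vin=D83: ✓ → 2919
vin=D33: ✗
vin=D40: ✗
vin=D32: ✓ → 135562
vin=D75: ✓ → 182977
vin=D22: ✓ → 184986
vin=D60: ✓ → 234941
vin=D80: ✓ → 120794
vin=D16: ✓ → 32955
vin=D65: ✗
vin=D73: ✓ → 249869
bmw_sum = 39111 + 46551 + 37360 + 2919 + 135562 + 182977 + 184986 + 234941 + 120794 + 32955 + 249869 = 1268025
—
[doors_sum: doors <= 4 and year > 2011]
vin=D11: ✓ → 39111
vin=D27: ✗
vin=D70: ✗
vin=D83: ✓ → 2919
vin=D33: ✗
vin=D40: ✗
vin=D32: ✗
vin=D75: ✓ → 182977
vin=D22: ✗
vin=D60: ✓ → 234941
vin=D80: ✗
vin=D16: ✓ → 32955
vin=D65: ✗
vin=D73: ✗
doors_sum = 39111 + 2919 + 182977 + 234941 + 32955 = 492903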